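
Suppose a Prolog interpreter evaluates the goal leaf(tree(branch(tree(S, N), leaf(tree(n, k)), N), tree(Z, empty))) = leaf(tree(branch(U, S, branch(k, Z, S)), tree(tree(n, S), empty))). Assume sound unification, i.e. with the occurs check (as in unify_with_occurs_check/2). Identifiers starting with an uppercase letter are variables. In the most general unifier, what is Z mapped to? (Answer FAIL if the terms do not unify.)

Decompose leaf/1: tree(branch(tree(S, N), leaf(tree(n, k)), N), tree(Z, empty)) = tree(branch(U, S, branch(k, Z, S)), tree(tree(n, S), empty)).
Decompose tree/2: branch(tree(S, N), leaf(tree(n, k)), N) = branch(U, S, branch(k, Z, S)),  tree(Z, empty) = tree(tree(n, S), empty).
Decompose branch/3: tree(S, N) = U,  leaf(tree(n, k)) = S,  N = branch(k, Z, S).
Bind U := tree(S, N); no other remaining equation mentions U.
Bind S := leaf(tree(n, k)); substituting into the remaining equations gives: N = branch(k, Z, leaf(tree(n, k))),  tree(Z, empty) = tree(tree(n, leaf(tree(n, k))), empty). Substituting into the earlier binding gives U := tree(leaf(tree(n, k)), N).
Bind N := branch(k, Z, leaf(tree(n, k))); no other remaining equation mentions N. Substituting into the earlier binding gives U := tree(leaf(tree(n, k)), branch(k, Z, leaf(tree(n, k)))).
Decompose tree/2: Z = tree(n, leaf(tree(n, k))),  empty = empty.
Bind Z := tree(n, leaf(tree(n, k))); no other remaining equation mentions Z. Substituting into the earlier bindings gives U := tree(leaf(tree(n, k)), branch(k, tree(n, leaf(tree(n, k))), leaf(tree(n, k)))), N := branch(k, tree(n, leaf(tree(n, k))), leaf(tree(n, k))).
Delete trivial equation empty = empty.
MGU = { U -> tree(leaf(tree(n, k)), branch(k, tree(n, leaf(tree(n, k))), leaf(tree(n, k)))), S -> leaf(tree(n, k)), N -> branch(k, tree(n, leaf(tree(n, k))), leaf(tree(n, k))), Z -> tree(n, leaf(tree(n, k))) }, so Z -> tree(n, leaf(tree(n, k))).

tree(n, leaf(tree(n, k)))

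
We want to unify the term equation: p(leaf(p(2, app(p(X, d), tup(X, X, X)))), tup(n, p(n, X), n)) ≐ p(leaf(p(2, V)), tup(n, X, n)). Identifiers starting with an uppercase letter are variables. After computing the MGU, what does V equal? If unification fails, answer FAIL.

FAIL

Decompose p/2: leaf(p(2, app(p(X, d), tup(X, X, X)))) ≐ leaf(p(2, V)),  tup(n, p(n, X), n) ≐ tup(n, X, n).
Decompose leaf/1: p(2, app(p(X, d), tup(X, X, X))) ≐ p(2, V).
Decompose p/2: 2 ≐ 2,  app(p(X, d), tup(X, X, X)) ≐ V.
Delete trivial equation 2 ≐ 2.
Bind V := app(p(X, d), tup(X, X, X)); no other remaining equation mentions V.
Decompose tup/3: n ≐ n,  p(n, X) ≐ X,  n ≐ n.
Delete trivial equation n ≐ n.
Occurs check fails: X occurs in p(n, X); the equation X ≐ p(n, X) has no finite solution.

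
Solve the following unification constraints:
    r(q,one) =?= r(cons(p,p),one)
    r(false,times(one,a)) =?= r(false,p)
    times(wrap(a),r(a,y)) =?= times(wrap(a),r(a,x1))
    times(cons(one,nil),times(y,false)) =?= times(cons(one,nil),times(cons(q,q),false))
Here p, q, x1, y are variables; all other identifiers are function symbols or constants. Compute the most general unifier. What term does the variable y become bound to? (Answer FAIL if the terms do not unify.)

Decompose r/2: q =?= cons(p,p),  one =?= one.
Bind q := cons(p,p); substituting into the one remaining equation that mentions q gives: times(cons(one,nil),times(y,false)) =?= times(cons(one,nil),times(cons(cons(p,p),cons(p,p)),false)).
Delete trivial equation one =?= one.
Decompose r/2: false =?= false,  times(one,a) =?= p.
Delete trivial equation false =?= false.
Bind p := times(one,a); substituting into the one remaining equation that mentions p gives: times(cons(one,nil),times(y,false)) =?= times(cons(one,nil),times(cons(cons(times(one,a),times(one,a)),cons(times(one,a),times(one,a))),false)). Substituting into the earlier binding gives q := cons(times(one,a),times(one,a)).
Decompose times/2: wrap(a) =?= wrap(a),  r(a,y) =?= r(a,x1).
Delete trivial equation wrap(a) =?= wrap(a).
Decompose r/2: a =?= a,  y =?= x1.
Delete trivial equation a =?= a.
Bind y := x1; substituting into the remaining equation gives: times(cons(one,nil),times(x1,false)) =?= times(cons(one,nil),times(cons(cons(times(one,a),times(one,a)),cons(times(one,a),times(one,a))),false)).
Decompose times/2: cons(one,nil) =?= cons(one,nil),  times(x1,false) =?= times(cons(cons(times(one,a),times(one,a)),cons(times(one,a),times(one,a))),false).
Delete trivial equation cons(one,nil) =?= cons(one,nil).
Decompose times/2: x1 =?= cons(cons(times(one,a),times(one,a)),cons(times(one,a),times(one,a))),  false =?= false.
Bind x1 := cons(cons(times(one,a),times(one,a)),cons(times(one,a),times(one,a))); no other remaining equation mentions x1. Substituting into the earlier binding gives y := cons(cons(times(one,a),times(one,a)),cons(times(one,a),times(one,a))).
Delete trivial equation false =?= false.
MGU = { q ↦ cons(times(one,a),times(one,a)), p ↦ times(one,a), y ↦ cons(cons(times(one,a),times(one,a)),cons(times(one,a),times(one,a))), x1 ↦ cons(cons(times(one,a),times(one,a)),cons(times(one,a),times(one,a))) }, so y ↦ cons(cons(times(one,a),times(one,a)),cons(times(one,a),times(one,a))).

cons(cons(times(one,a),times(one,a)),cons(times(one,a),times(one,a)))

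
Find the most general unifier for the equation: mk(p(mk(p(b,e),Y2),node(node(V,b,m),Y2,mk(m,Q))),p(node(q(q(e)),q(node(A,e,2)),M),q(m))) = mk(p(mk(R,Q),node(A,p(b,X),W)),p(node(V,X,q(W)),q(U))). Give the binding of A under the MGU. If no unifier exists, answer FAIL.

node(q(q(e)),b,m)

Decompose mk/2: p(mk(p(b,e),Y2),node(node(V,b,m),Y2,mk(m,Q))) = p(mk(R,Q),node(A,p(b,X),W)),  p(node(q(q(e)),q(node(A,e,2)),M),q(m)) = p(node(V,X,q(W)),q(U)).
Decompose p/2: mk(p(b,e),Y2) = mk(R,Q),  node(node(V,b,m),Y2,mk(m,Q)) = node(A,p(b,X),W).
Decompose mk/2: p(b,e) = R,  Y2 = Q.
Bind R := p(b,e); no other remaining equation mentions R.
Bind Y2 := Q; substituting into the one remaining equation that mentions Y2 gives: node(node(V,b,m),Q,mk(m,Q)) = node(A,p(b,X),W).
Decompose node/3: node(V,b,m) = A,  Q = p(b,X),  mk(m,Q) = W.
Bind A := node(V,b,m); substituting into the one remaining equation that mentions A gives: p(node(q(q(e)),q(node(node(V,b,m),e,2)),M),q(m)) = p(node(V,X,q(W)),q(U)).
Bind Q := p(b,X); substituting into the one remaining equation that mentions Q gives: mk(m,p(b,X)) = W. Substituting into the earlier binding gives Y2 := p(b,X).
Bind W := mk(m,p(b,X)); substituting into the remaining equation gives: p(node(q(q(e)),q(node(node(V,b,m),e,2)),M),q(m)) = p(node(V,X,q(mk(m,p(b,X)))),q(U)).
Decompose p/2: node(q(q(e)),q(node(node(V,b,m),e,2)),M) = node(V,X,q(mk(m,p(b,X)))),  q(m) = q(U).
Decompose node/3: q(q(e)) = V,  q(node(node(V,b,m),e,2)) = X,  M = q(mk(m,p(b,X))).
Bind V := q(q(e)); substituting into the one remaining equation that mentions V gives: q(node(node(q(q(e)),b,m),e,2)) = X. Substituting into the earlier binding gives A := node(q(q(e)),b,m).
Bind X := q(node(node(q(q(e)),b,m),e,2)); substituting into the one remaining equation that mentions X gives: M = q(mk(m,p(b,q(node(node(q(q(e)),b,m),e,2))))). Substituting into the earlier bindings gives Y2 := p(b,q(node(node(q(q(e)),b,m),e,2))), Q := p(b,q(node(node(q(q(e)),b,m),e,2))), W := mk(m,p(b,q(node(node(q(q(e)),b,m),e,2)))).
Bind M := q(mk(m,p(b,q(node(node(q(q(e)),b,m),e,2))))); no other remaining equation mentions M.
Decompose q/1: m = U.
Bind U := m.
MGU = { R := p(b,e), Y2 := p(b,q(node(node(q(q(e)),b,m),e,2))), A := node(q(q(e)),b,m), Q := p(b,q(node(node(q(q(e)),b,m),e,2))), W := mk(m,p(b,q(node(node(q(q(e)),b,m),e,2)))), V := q(q(e)), X := q(node(node(q(q(e)),b,m),e,2)), M := q(mk(m,p(b,q(node(node(q(q(e)),b,m),e,2))))), U := m }, so A := node(q(q(e)),b,m).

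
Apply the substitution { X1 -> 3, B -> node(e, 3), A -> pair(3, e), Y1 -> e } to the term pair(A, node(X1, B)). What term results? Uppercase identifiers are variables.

Replace each occurrence of X1 with 3.
Replace each occurrence of B with node(e, 3).
Replace each occurrence of A with pair(3, e).
Result: pair(pair(3, e), node(3, node(e, 3))).

pair(pair(3, e), node(3, node(e, 3)))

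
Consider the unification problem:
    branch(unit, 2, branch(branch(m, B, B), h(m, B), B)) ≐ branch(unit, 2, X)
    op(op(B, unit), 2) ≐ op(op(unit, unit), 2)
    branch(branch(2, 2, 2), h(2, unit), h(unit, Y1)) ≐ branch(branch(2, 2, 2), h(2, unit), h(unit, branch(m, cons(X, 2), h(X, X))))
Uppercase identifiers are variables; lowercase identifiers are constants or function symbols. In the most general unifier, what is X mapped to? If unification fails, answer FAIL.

branch(branch(m, unit, unit), h(m, unit), unit)

Decompose branch/3: unit ≐ unit,  2 ≐ 2,  branch(branch(m, B, B), h(m, B), B) ≐ X.
Delete trivial equation unit ≐ unit.
Delete trivial equation 2 ≐ 2.
Bind X := branch(branch(m, B, B), h(m, B), B); substituting into the one remaining equation that mentions X gives: branch(branch(2, 2, 2), h(2, unit), h(unit, Y1)) ≐ branch(branch(2, 2, 2), h(2, unit), h(unit, branch(m, cons(branch(branch(m, B, B), h(m, B), B), 2), h(branch(branch(m, B, B), h(m, B), B), branch(branch(m, B, B), h(m, B), B))))).
Decompose op/2: op(B, unit) ≐ op(unit, unit),  2 ≐ 2.
Decompose op/2: B ≐ unit,  unit ≐ unit.
Bind B := unit; substituting into the one remaining equation that mentions B gives: branch(branch(2, 2, 2), h(2, unit), h(unit, Y1)) ≐ branch(branch(2, 2, 2), h(2, unit), h(unit, branch(m, cons(branch(branch(m, unit, unit), h(m, unit), unit), 2), h(branch(branch(m, unit, unit), h(m, unit), unit), branch(branch(m, unit, unit), h(m, unit), unit))))). Substituting into the earlier binding gives X := branch(branch(m, unit, unit), h(m, unit), unit).
Delete trivial equation unit ≐ unit.
Delete trivial equation 2 ≐ 2.
Decompose branch/3: branch(2, 2, 2) ≐ branch(2, 2, 2),  h(2, unit) ≐ h(2, unit),  h(unit, Y1) ≐ h(unit, branch(m, cons(branch(branch(m, unit, unit), h(m, unit), unit), 2), h(branch(branch(m, unit, unit), h(m, unit), unit), branch(branch(m, unit, unit), h(m, unit), unit)))).
Delete trivial equation branch(2, 2, 2) ≐ branch(2, 2, 2).
Delete trivial equation h(2, unit) ≐ h(2, unit).
Decompose h/2: unit ≐ unit,  Y1 ≐ branch(m, cons(branch(branch(m, unit, unit), h(m, unit), unit), 2), h(branch(branch(m, unit, unit), h(m, unit), unit), branch(branch(m, unit, unit), h(m, unit), unit))).
Delete trivial equation unit ≐ unit.
Bind Y1 := branch(m, cons(branch(branch(m, unit, unit), h(m, unit), unit), 2), h(branch(branch(m, unit, unit), h(m, unit), unit), branch(branch(m, unit, unit), h(m, unit), unit))).
MGU = { X -> branch(branch(m, unit, unit), h(m, unit), unit), B -> unit, Y1 -> branch(m, cons(branch(branch(m, unit, unit), h(m, unit), unit), 2), h(branch(branch(m, unit, unit), h(m, unit), unit), branch(branch(m, unit, unit), h(m, unit), unit))) }, so X -> branch(branch(m, unit, unit), h(m, unit), unit).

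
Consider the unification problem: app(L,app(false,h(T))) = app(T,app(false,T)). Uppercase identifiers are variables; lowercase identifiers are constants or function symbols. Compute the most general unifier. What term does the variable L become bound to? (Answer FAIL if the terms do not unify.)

FAIL

Decompose app/2: L = T,  app(false,h(T)) = app(false,T).
Bind L := T; no other remaining equation mentions L.
Decompose app/2: false = false,  h(T) = T.
Delete trivial equation false = false.
Occurs check fails: T occurs in h(T); the equation T = h(T) has no finite solution.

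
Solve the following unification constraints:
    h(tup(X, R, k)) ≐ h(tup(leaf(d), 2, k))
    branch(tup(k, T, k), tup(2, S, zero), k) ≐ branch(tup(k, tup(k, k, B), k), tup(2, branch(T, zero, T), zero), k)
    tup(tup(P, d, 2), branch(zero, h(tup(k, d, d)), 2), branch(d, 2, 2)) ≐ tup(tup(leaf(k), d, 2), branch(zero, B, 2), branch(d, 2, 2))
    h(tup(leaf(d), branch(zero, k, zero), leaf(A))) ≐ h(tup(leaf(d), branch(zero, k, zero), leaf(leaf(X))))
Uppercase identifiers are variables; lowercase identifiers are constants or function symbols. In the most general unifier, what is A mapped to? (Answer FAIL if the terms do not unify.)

leaf(leaf(d))

Decompose h/1: tup(X, R, k) ≐ tup(leaf(d), 2, k).
Decompose tup/3: X ≐ leaf(d),  R ≐ 2,  k ≐ k.
Bind X := leaf(d); substituting into the one remaining equation that mentions X gives: h(tup(leaf(d), branch(zero, k, zero), leaf(A))) ≐ h(tup(leaf(d), branch(zero, k, zero), leaf(leaf(leaf(d))))).
Bind R := 2; no other remaining equation mentions R.
Delete trivial equation k ≐ k.
Decompose branch/3: tup(k, T, k) ≐ tup(k, tup(k, k, B), k),  tup(2, S, zero) ≐ tup(2, branch(T, zero, T), zero),  k ≐ k.
Decompose tup/3: k ≐ k,  T ≐ tup(k, k, B),  k ≐ k.
Delete trivial equation k ≐ k.
Bind T := tup(k, k, B); substituting into the one remaining equation that mentions T gives: tup(2, S, zero) ≐ tup(2, branch(tup(k, k, B), zero, tup(k, k, B)), zero).
Delete trivial equation k ≐ k.
Decompose tup/3: 2 ≐ 2,  S ≐ branch(tup(k, k, B), zero, tup(k, k, B)),  zero ≐ zero.
Delete trivial equation 2 ≐ 2.
Bind S := branch(tup(k, k, B), zero, tup(k, k, B)); no other remaining equation mentions S.
Delete trivial equation zero ≐ zero.
Delete trivial equation k ≐ k.
Decompose tup/3: tup(P, d, 2) ≐ tup(leaf(k), d, 2),  branch(zero, h(tup(k, d, d)), 2) ≐ branch(zero, B, 2),  branch(d, 2, 2) ≐ branch(d, 2, 2).
Decompose tup/3: P ≐ leaf(k),  d ≐ d,  2 ≐ 2.
Bind P := leaf(k); no other remaining equation mentions P.
Delete trivial equation d ≐ d.
Delete trivial equation 2 ≐ 2.
Decompose branch/3: zero ≐ zero,  h(tup(k, d, d)) ≐ B,  2 ≐ 2.
Delete trivial equation zero ≐ zero.
Bind B := h(tup(k, d, d)); no other remaining equation mentions B. Substituting into the earlier bindings gives T := tup(k, k, h(tup(k, d, d))), S := branch(tup(k, k, h(tup(k, d, d))), zero, tup(k, k, h(tup(k, d, d)))).
Delete trivial equation 2 ≐ 2.
Delete trivial equation branch(d, 2, 2) ≐ branch(d, 2, 2).
Decompose h/1: tup(leaf(d), branch(zero, k, zero), leaf(A)) ≐ tup(leaf(d), branch(zero, k, zero), leaf(leaf(leaf(d)))).
Decompose tup/3: leaf(d) ≐ leaf(d),  branch(zero, k, zero) ≐ branch(zero, k, zero),  leaf(A) ≐ leaf(leaf(leaf(d))).
Delete trivial equation leaf(d) ≐ leaf(d).
Delete trivial equation branch(zero, k, zero) ≐ branch(zero, k, zero).
Decompose leaf/1: A ≐ leaf(leaf(d)).
Bind A := leaf(leaf(d)).
MGU = { X ↦ leaf(d), R ↦ 2, T ↦ tup(k, k, h(tup(k, d, d))), S ↦ branch(tup(k, k, h(tup(k, d, d))), zero, tup(k, k, h(tup(k, d, d)))), P ↦ leaf(k), B ↦ h(tup(k, d, d)), A ↦ leaf(leaf(d)) }, so A ↦ leaf(leaf(d)).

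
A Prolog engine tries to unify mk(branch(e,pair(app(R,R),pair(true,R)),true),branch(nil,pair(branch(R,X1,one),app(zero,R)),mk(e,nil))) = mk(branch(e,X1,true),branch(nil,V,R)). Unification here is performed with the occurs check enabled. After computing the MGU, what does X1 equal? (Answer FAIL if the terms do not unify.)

pair(app(mk(e,nil),mk(e,nil)),pair(true,mk(e,nil)))

Decompose mk/2: branch(e,pair(app(R,R),pair(true,R)),true) = branch(e,X1,true),  branch(nil,pair(branch(R,X1,one),app(zero,R)),mk(e,nil)) = branch(nil,V,R).
Decompose branch/3: e = e,  pair(app(R,R),pair(true,R)) = X1,  true = true.
Delete trivial equation e = e.
Bind X1 := pair(app(R,R),pair(true,R)); substituting into the one remaining equation that mentions X1 gives: branch(nil,pair(branch(R,pair(app(R,R),pair(true,R)),one),app(zero,R)),mk(e,nil)) = branch(nil,V,R).
Delete trivial equation true = true.
Decompose branch/3: nil = nil,  pair(branch(R,pair(app(R,R),pair(true,R)),one),app(zero,R)) = V,  mk(e,nil) = R.
Delete trivial equation nil = nil.
Bind V := pair(branch(R,pair(app(R,R),pair(true,R)),one),app(zero,R)); no other remaining equation mentions V.
Bind R := mk(e,nil). Substituting into the earlier bindings gives X1 := pair(app(mk(e,nil),mk(e,nil)),pair(true,mk(e,nil))), V := pair(branch(mk(e,nil),pair(app(mk(e,nil),mk(e,nil)),pair(true,mk(e,nil))),one),app(zero,mk(e,nil))).
MGU = { X1 = pair(app(mk(e,nil),mk(e,nil)),pair(true,mk(e,nil))), V = pair(branch(mk(e,nil),pair(app(mk(e,nil),mk(e,nil)),pair(true,mk(e,nil))),one),app(zero,mk(e,nil))), R = mk(e,nil) }, so X1 = pair(app(mk(e,nil),mk(e,nil)),pair(true,mk(e,nil))).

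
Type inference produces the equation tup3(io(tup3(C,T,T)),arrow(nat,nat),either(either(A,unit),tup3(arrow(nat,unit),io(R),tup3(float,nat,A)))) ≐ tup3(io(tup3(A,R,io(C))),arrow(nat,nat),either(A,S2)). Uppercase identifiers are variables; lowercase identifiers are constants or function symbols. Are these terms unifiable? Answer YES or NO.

Decompose tup3/3: io(tup3(C,T,T)) ≐ io(tup3(A,R,io(C))),  arrow(nat,nat) ≐ arrow(nat,nat),  either(either(A,unit),tup3(arrow(nat,unit),io(R),tup3(float,nat,A))) ≐ either(A,S2).
Decompose io/1: tup3(C,T,T) ≐ tup3(A,R,io(C)).
Decompose tup3/3: C ≐ A,  T ≐ R,  T ≐ io(C).
Bind C := A; substituting into the one remaining equation that mentions C gives: T ≐ io(A).
Bind T := R; substituting into the one remaining equation that mentions T gives: R ≐ io(A).
Bind R := io(A); substituting into the one remaining equation that mentions R gives: either(either(A,unit),tup3(arrow(nat,unit),io(io(A)),tup3(float,nat,A))) ≐ either(A,S2). Substituting into the earlier binding gives T := io(A).
Delete trivial equation arrow(nat,nat) ≐ arrow(nat,nat).
Decompose either/2: either(A,unit) ≐ A,  tup3(arrow(nat,unit),io(io(A)),tup3(float,nat,A)) ≐ S2.
Occurs check fails: A occurs in either(A,unit); the equation A ≐ either(A,unit) has no finite solution.

NO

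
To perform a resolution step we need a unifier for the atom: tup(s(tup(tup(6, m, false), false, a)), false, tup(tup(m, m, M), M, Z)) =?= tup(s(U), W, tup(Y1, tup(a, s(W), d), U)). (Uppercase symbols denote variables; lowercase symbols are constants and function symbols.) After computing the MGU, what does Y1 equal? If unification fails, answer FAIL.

Decompose tup/3: s(tup(tup(6, m, false), false, a)) =?= s(U),  false =?= W,  tup(tup(m, m, M), M, Z) =?= tup(Y1, tup(a, s(W), d), U).
Decompose s/1: tup(tup(6, m, false), false, a) =?= U.
Bind U := tup(tup(6, m, false), false, a); substituting into the one remaining equation that mentions U gives: tup(tup(m, m, M), M, Z) =?= tup(Y1, tup(a, s(W), d), tup(tup(6, m, false), false, a)).
Bind W := false; substituting into the remaining equation gives: tup(tup(m, m, M), M, Z) =?= tup(Y1, tup(a, s(false), d), tup(tup(6, m, false), false, a)).
Decompose tup/3: tup(m, m, M) =?= Y1,  M =?= tup(a, s(false), d),  Z =?= tup(tup(6, m, false), false, a).
Bind Y1 := tup(m, m, M); no other remaining equation mentions Y1.
Bind M := tup(a, s(false), d); no other remaining equation mentions M. Substituting into the earlier binding gives Y1 := tup(m, m, tup(a, s(false), d)).
Bind Z := tup(tup(6, m, false), false, a).
MGU = { U := tup(tup(6, m, false), false, a), W := false, Y1 := tup(m, m, tup(a, s(false), d)), M := tup(a, s(false), d), Z := tup(tup(6, m, false), false, a) }, so Y1 := tup(m, m, tup(a, s(false), d)).

tup(m, m, tup(a, s(false), d))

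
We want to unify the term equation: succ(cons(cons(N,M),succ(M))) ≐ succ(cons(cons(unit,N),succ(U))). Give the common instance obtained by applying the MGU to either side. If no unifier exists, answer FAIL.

Decompose succ/1: cons(cons(N,M),succ(M)) ≐ cons(cons(unit,N),succ(U)).
Decompose cons/2: cons(N,M) ≐ cons(unit,N),  succ(M) ≐ succ(U).
Decompose cons/2: N ≐ unit,  M ≐ N.
Bind N := unit; substituting into the one remaining equation that mentions N gives: M ≐ unit.
Bind M := unit; substituting into the remaining equation gives: succ(unit) ≐ succ(U).
Decompose succ/1: unit ≐ U.
Bind U := unit.
Applying the MGU to either side gives succ(cons(cons(unit,unit),succ(unit))).

succ(cons(cons(unit,unit),succ(unit)))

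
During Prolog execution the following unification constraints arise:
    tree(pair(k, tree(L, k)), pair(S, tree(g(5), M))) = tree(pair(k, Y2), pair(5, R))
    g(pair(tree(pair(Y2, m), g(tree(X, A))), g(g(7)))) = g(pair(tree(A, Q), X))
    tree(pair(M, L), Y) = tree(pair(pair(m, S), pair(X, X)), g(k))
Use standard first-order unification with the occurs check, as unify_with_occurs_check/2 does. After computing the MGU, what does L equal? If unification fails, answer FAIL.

Decompose tree/2: pair(k, tree(L, k)) = pair(k, Y2),  pair(S, tree(g(5), M)) = pair(5, R).
Decompose pair/2: k = k,  tree(L, k) = Y2.
Delete trivial equation k = k.
Bind Y2 := tree(L, k); substituting into the one remaining equation that mentions Y2 gives: g(pair(tree(pair(tree(L, k), m), g(tree(X, A))), g(g(7)))) = g(pair(tree(A, Q), X)).
Decompose pair/2: S = 5,  tree(g(5), M) = R.
Bind S := 5; substituting into the one remaining equation that mentions S gives: tree(pair(M, L), Y) = tree(pair(pair(m, 5), pair(X, X)), g(k)).
Bind R := tree(g(5), M); no other remaining equation mentions R.
Decompose g/1: pair(tree(pair(tree(L, k), m), g(tree(X, A))), g(g(7))) = pair(tree(A, Q), X).
Decompose pair/2: tree(pair(tree(L, k), m), g(tree(X, A))) = tree(A, Q),  g(g(7)) = X.
Decompose tree/2: pair(tree(L, k), m) = A,  g(tree(X, A)) = Q.
Bind A := pair(tree(L, k), m); substituting into the one remaining equation that mentions A gives: g(tree(X, pair(tree(L, k), m))) = Q.
Bind Q := g(tree(X, pair(tree(L, k), m))); no other remaining equation mentions Q.
Bind X := g(g(7)); substituting into the remaining equation gives: tree(pair(M, L), Y) = tree(pair(pair(m, 5), pair(g(g(7)), g(g(7)))), g(k)). Substituting into the earlier binding gives Q := g(tree(g(g(7)), pair(tree(L, k), m))).
Decompose tree/2: pair(M, L) = pair(pair(m, 5), pair(g(g(7)), g(g(7)))),  Y = g(k).
Decompose pair/2: M = pair(m, 5),  L = pair(g(g(7)), g(g(7))).
Bind M := pair(m, 5); no other remaining equation mentions M. Substituting into the earlier binding gives R := tree(g(5), pair(m, 5)).
Bind L := pair(g(g(7)), g(g(7))); no other remaining equation mentions L. Substituting into the earlier bindings gives Y2 := tree(pair(g(g(7)), g(g(7))), k), A := pair(tree(pair(g(g(7)), g(g(7))), k), m), Q := g(tree(g(g(7)), pair(tree(pair(g(g(7)), g(g(7))), k), m))).
Bind Y := g(k).
MGU = { Y2 ↦ tree(pair(g(g(7)), g(g(7))), k), S ↦ 5, R ↦ tree(g(5), pair(m, 5)), A ↦ pair(tree(pair(g(g(7)), g(g(7))), k), m), Q ↦ g(tree(g(g(7)), pair(tree(pair(g(g(7)), g(g(7))), k), m))), X ↦ g(g(7)), M ↦ pair(m, 5), L ↦ pair(g(g(7)), g(g(7))), Y ↦ g(k) }, so L ↦ pair(g(g(7)), g(g(7))).

pair(g(g(7)), g(g(7)))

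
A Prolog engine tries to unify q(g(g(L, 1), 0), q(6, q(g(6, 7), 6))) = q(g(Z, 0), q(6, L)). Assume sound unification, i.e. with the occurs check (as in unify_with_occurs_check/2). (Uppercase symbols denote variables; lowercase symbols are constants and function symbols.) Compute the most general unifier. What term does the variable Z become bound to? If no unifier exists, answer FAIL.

Decompose q/2: g(g(L, 1), 0) = g(Z, 0),  q(6, q(g(6, 7), 6)) = q(6, L).
Decompose g/2: g(L, 1) = Z,  0 = 0.
Bind Z := g(L, 1); no other remaining equation mentions Z.
Delete trivial equation 0 = 0.
Decompose q/2: 6 = 6,  q(g(6, 7), 6) = L.
Delete trivial equation 6 = 6.
Bind L := q(g(6, 7), 6). Substituting into the earlier binding gives Z := g(q(g(6, 7), 6), 1).
MGU = { Z ↦ g(q(g(6, 7), 6), 1), L ↦ q(g(6, 7), 6) }, so Z ↦ g(q(g(6, 7), 6), 1).

g(q(g(6, 7), 6), 1)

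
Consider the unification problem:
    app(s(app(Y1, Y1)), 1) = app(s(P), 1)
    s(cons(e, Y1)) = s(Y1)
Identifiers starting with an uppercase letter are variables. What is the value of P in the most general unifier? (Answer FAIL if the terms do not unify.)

FAIL

Decompose app/2: s(app(Y1, Y1)) = s(P),  1 = 1.
Decompose s/1: app(Y1, Y1) = P.
Bind P := app(Y1, Y1); no other remaining equation mentions P.
Delete trivial equation 1 = 1.
Decompose s/1: cons(e, Y1) = Y1.
Occurs check fails: Y1 occurs in cons(e, Y1); the equation Y1 = cons(e, Y1) has no finite solution.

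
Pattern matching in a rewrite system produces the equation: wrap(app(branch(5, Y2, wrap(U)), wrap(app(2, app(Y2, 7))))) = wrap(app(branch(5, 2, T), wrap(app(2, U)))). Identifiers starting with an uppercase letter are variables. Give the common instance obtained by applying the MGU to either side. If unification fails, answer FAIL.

wrap(app(branch(5, 2, wrap(app(2, 7))), wrap(app(2, app(2, 7)))))

Decompose wrap/1: app(branch(5, Y2, wrap(U)), wrap(app(2, app(Y2, 7)))) = app(branch(5, 2, T), wrap(app(2, U))).
Decompose app/2: branch(5, Y2, wrap(U)) = branch(5, 2, T),  wrap(app(2, app(Y2, 7))) = wrap(app(2, U)).
Decompose branch/3: 5 = 5,  Y2 = 2,  wrap(U) = T.
Delete trivial equation 5 = 5.
Bind Y2 := 2; substituting into the one remaining equation that mentions Y2 gives: wrap(app(2, app(2, 7))) = wrap(app(2, U)).
Bind T := wrap(U); no other remaining equation mentions T.
Decompose wrap/1: app(2, app(2, 7)) = app(2, U).
Decompose app/2: 2 = 2,  app(2, 7) = U.
Delete trivial equation 2 = 2.
Bind U := app(2, 7). Substituting into the earlier binding gives T := wrap(app(2, 7)).
Applying the MGU to either side gives wrap(app(branch(5, 2, wrap(app(2, 7))), wrap(app(2, app(2, 7))))).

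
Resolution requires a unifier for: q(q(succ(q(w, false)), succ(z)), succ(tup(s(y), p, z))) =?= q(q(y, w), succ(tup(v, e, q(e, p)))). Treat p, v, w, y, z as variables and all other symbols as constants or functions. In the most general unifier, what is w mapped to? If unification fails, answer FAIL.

Decompose q/2: q(succ(q(w, false)), succ(z)) =?= q(y, w),  succ(tup(s(y), p, z)) =?= succ(tup(v, e, q(e, p))).
Decompose q/2: succ(q(w, false)) =?= y,  succ(z) =?= w.
Bind y := succ(q(w, false)); substituting into the one remaining equation that mentions y gives: succ(tup(s(succ(q(w, false))), p, z)) =?= succ(tup(v, e, q(e, p))).
Bind w := succ(z); substituting into the remaining equation gives: succ(tup(s(succ(q(succ(z), false))), p, z)) =?= succ(tup(v, e, q(e, p))). Substituting into the earlier binding gives y := succ(q(succ(z), false)).
Decompose succ/1: tup(s(succ(q(succ(z), false))), p, z) =?= tup(v, e, q(e, p)).
Decompose tup/3: s(succ(q(succ(z), false))) =?= v,  p =?= e,  z =?= q(e, p).
Bind v := s(succ(q(succ(z), false))); no other remaining equation mentions v.
Bind p := e; substituting into the remaining equation gives: z =?= q(e, e).
Bind z := q(e, e). Substituting into the earlier bindings gives y := succ(q(succ(q(e, e)), false)), w := succ(q(e, e)), v := s(succ(q(succ(q(e, e)), false))).
MGU = { y -> succ(q(succ(q(e, e)), false)), w -> succ(q(e, e)), v -> s(succ(q(succ(q(e, e)), false))), p -> e, z -> q(e, e) }, so w -> succ(q(e, e)).

succ(q(e, e))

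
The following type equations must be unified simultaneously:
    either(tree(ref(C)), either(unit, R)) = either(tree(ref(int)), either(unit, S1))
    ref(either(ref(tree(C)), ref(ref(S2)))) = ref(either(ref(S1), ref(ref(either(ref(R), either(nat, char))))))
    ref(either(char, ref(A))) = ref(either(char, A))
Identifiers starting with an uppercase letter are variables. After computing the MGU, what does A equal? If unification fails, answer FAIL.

Decompose either/2: tree(ref(C)) = tree(ref(int)),  either(unit, R) = either(unit, S1).
Decompose tree/1: ref(C) = ref(int).
Decompose ref/1: C = int.
Bind C := int; substituting into the one remaining equation that mentions C gives: ref(either(ref(tree(int)), ref(ref(S2)))) = ref(either(ref(S1), ref(ref(either(ref(R), either(nat, char)))))).
Decompose either/2: unit = unit,  R = S1.
Delete trivial equation unit = unit.
Bind R := S1; substituting into the one remaining equation that mentions R gives: ref(either(ref(tree(int)), ref(ref(S2)))) = ref(either(ref(S1), ref(ref(either(ref(S1), either(nat, char)))))).
Decompose ref/1: either(ref(tree(int)), ref(ref(S2))) = either(ref(S1), ref(ref(either(ref(S1), either(nat, char))))).
Decompose either/2: ref(tree(int)) = ref(S1),  ref(ref(S2)) = ref(ref(either(ref(S1), either(nat, char)))).
Decompose ref/1: tree(int) = S1.
Bind S1 := tree(int); substituting into the one remaining equation that mentions S1 gives: ref(ref(S2)) = ref(ref(either(ref(tree(int)), either(nat, char)))). Substituting into the earlier binding gives R := tree(int).
Decompose ref/1: ref(S2) = ref(either(ref(tree(int)), either(nat, char))).
Decompose ref/1: S2 = either(ref(tree(int)), either(nat, char)).
Bind S2 := either(ref(tree(int)), either(nat, char)); no other remaining equation mentions S2.
Decompose ref/1: either(char, ref(A)) = either(char, A).
Decompose either/2: char = char,  ref(A) = A.
Delete trivial equation char = char.
Occurs check fails: A occurs in ref(A); the equation A = ref(A) has no finite solution.

FAIL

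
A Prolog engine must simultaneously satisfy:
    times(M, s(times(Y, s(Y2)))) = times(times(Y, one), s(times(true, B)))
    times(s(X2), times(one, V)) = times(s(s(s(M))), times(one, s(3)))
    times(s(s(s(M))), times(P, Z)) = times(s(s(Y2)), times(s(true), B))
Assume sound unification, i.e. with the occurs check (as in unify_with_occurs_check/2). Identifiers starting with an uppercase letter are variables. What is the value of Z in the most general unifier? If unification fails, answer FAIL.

Decompose times/2: M = times(Y, one),  s(times(Y, s(Y2))) = s(times(true, B)).
Bind M := times(Y, one); substituting into the 2 remaining equations that mention M gives: times(s(X2), times(one, V)) = times(s(s(s(times(Y, one)))), times(one, s(3))),  times(s(s(s(times(Y, one)))), times(P, Z)) = times(s(s(Y2)), times(s(true), B)).
Decompose s/1: times(Y, s(Y2)) = times(true, B).
Decompose times/2: Y = true,  s(Y2) = B.
Bind Y := true; substituting into the 2 remaining equations that mention Y gives: times(s(X2), times(one, V)) = times(s(s(s(times(true, one)))), times(one, s(3))),  times(s(s(s(times(true, one)))), times(P, Z)) = times(s(s(Y2)), times(s(true), B)). Substituting into the earlier binding gives M := times(true, one).
Bind B := s(Y2); substituting into the one remaining equation that mentions B gives: times(s(s(s(times(true, one)))), times(P, Z)) = times(s(s(Y2)), times(s(true), s(Y2))).
Decompose times/2: s(X2) = s(s(s(times(true, one)))),  times(one, V) = times(one, s(3)).
Decompose s/1: X2 = s(s(times(true, one))).
Bind X2 := s(s(times(true, one))); no other remaining equation mentions X2.
Decompose times/2: one = one,  V = s(3).
Delete trivial equation one = one.
Bind V := s(3); no other remaining equation mentions V.
Decompose times/2: s(s(s(times(true, one)))) = s(s(Y2)),  times(P, Z) = times(s(true), s(Y2)).
Decompose s/1: s(s(times(true, one))) = s(Y2).
Decompose s/1: s(times(true, one)) = Y2.
Bind Y2 := s(times(true, one)); substituting into the remaining equation gives: times(P, Z) = times(s(true), s(s(times(true, one)))). Substituting into the earlier binding gives B := s(s(times(true, one))).
Decompose times/2: P = s(true),  Z = s(s(times(true, one))).
Bind P := s(true); no other remaining equation mentions P.
Bind Z := s(s(times(true, one))).
MGU = { M -> times(true, one), Y -> true, B -> s(s(times(true, one))), X2 -> s(s(times(true, one))), V -> s(3), Y2 -> s(times(true, one)), P -> s(true), Z -> s(s(times(true, one))) }, so Z -> s(s(times(true, one))).

s(s(times(true, one)))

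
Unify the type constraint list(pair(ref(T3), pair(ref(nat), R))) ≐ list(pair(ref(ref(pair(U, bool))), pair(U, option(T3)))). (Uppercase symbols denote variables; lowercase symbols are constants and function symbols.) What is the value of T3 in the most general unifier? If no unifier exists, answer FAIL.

Decompose list/1: pair(ref(T3), pair(ref(nat), R)) ≐ pair(ref(ref(pair(U, bool))), pair(U, option(T3))).
Decompose pair/2: ref(T3) ≐ ref(ref(pair(U, bool))),  pair(ref(nat), R) ≐ pair(U, option(T3)).
Decompose ref/1: T3 ≐ ref(pair(U, bool)).
Bind T3 := ref(pair(U, bool)); substituting into the remaining equation gives: pair(ref(nat), R) ≐ pair(U, option(ref(pair(U, bool)))).
Decompose pair/2: ref(nat) ≐ U,  R ≐ option(ref(pair(U, bool))).
Bind U := ref(nat); substituting into the remaining equation gives: R ≐ option(ref(pair(ref(nat), bool))). Substituting into the earlier binding gives T3 := ref(pair(ref(nat), bool)).
Bind R := option(ref(pair(ref(nat), bool))).
MGU = { T3 ↦ ref(pair(ref(nat), bool)), U ↦ ref(nat), R ↦ option(ref(pair(ref(nat), bool))) }, so T3 ↦ ref(pair(ref(nat), bool)).

ref(pair(ref(nat), bool))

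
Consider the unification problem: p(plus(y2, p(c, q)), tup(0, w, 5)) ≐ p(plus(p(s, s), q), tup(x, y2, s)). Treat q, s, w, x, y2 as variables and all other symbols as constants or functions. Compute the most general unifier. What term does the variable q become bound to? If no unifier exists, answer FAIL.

Decompose p/2: plus(y2, p(c, q)) ≐ plus(p(s, s), q),  tup(0, w, 5) ≐ tup(x, y2, s).
Decompose plus/2: y2 ≐ p(s, s),  p(c, q) ≐ q.
Bind y2 := p(s, s); substituting into the one remaining equation that mentions y2 gives: tup(0, w, 5) ≐ tup(x, p(s, s), s).
Occurs check fails: q occurs in p(c, q); the equation q ≐ p(c, q) has no finite solution.

FAIL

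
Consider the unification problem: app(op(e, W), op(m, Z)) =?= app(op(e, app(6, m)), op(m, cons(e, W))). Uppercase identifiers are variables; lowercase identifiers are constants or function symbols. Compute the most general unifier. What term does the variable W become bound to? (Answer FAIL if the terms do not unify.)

Decompose app/2: op(e, W) =?= op(e, app(6, m)),  op(m, Z) =?= op(m, cons(e, W)).
Decompose op/2: e =?= e,  W =?= app(6, m).
Delete trivial equation e =?= e.
Bind W := app(6, m); substituting into the remaining equation gives: op(m, Z) =?= op(m, cons(e, app(6, m))).
Decompose op/2: m =?= m,  Z =?= cons(e, app(6, m)).
Delete trivial equation m =?= m.
Bind Z := cons(e, app(6, m)).
MGU = { W ↦ app(6, m), Z ↦ cons(e, app(6, m)) }, so W ↦ app(6, m).

app(6, m)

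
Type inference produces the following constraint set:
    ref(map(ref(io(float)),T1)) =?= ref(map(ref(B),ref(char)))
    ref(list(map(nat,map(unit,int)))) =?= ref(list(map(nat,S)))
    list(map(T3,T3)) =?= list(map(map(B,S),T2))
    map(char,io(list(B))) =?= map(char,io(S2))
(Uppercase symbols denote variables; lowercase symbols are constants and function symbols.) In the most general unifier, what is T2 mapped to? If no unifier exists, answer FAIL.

Decompose ref/1: map(ref(io(float)),T1) =?= map(ref(B),ref(char)).
Decompose map/2: ref(io(float)) =?= ref(B),  T1 =?= ref(char).
Decompose ref/1: io(float) =?= B.
Bind B := io(float); substituting into the 2 remaining equations that mention B gives: list(map(T3,T3)) =?= list(map(map(io(float),S),T2)),  map(char,io(list(io(float)))) =?= map(char,io(S2)).
Bind T1 := ref(char); no other remaining equation mentions T1.
Decompose ref/1: list(map(nat,map(unit,int))) =?= list(map(nat,S)).
Decompose list/1: map(nat,map(unit,int)) =?= map(nat,S).
Decompose map/2: nat =?= nat,  map(unit,int) =?= S.
Delete trivial equation nat =?= nat.
Bind S := map(unit,int); substituting into the one remaining equation that mentions S gives: list(map(T3,T3)) =?= list(map(map(io(float),map(unit,int)),T2)).
Decompose list/1: map(T3,T3) =?= map(map(io(float),map(unit,int)),T2).
Decompose map/2: T3 =?= map(io(float),map(unit,int)),  T3 =?= T2.
Bind T3 := map(io(float),map(unit,int)); substituting into the one remaining equation that mentions T3 gives: map(io(float),map(unit,int)) =?= T2.
Bind T2 := map(io(float),map(unit,int)); no other remaining equation mentions T2.
Decompose map/2: char =?= char,  io(list(io(float))) =?= io(S2).
Delete trivial equation char =?= char.
Decompose io/1: list(io(float)) =?= S2.
Bind S2 := list(io(float)).
MGU = { B ↦ io(float), T1 ↦ ref(char), S ↦ map(unit,int), T3 ↦ map(io(float),map(unit,int)), T2 ↦ map(io(float),map(unit,int)), S2 ↦ list(io(float)) }, so T2 ↦ map(io(float),map(unit,int)).

map(io(float),map(unit,int))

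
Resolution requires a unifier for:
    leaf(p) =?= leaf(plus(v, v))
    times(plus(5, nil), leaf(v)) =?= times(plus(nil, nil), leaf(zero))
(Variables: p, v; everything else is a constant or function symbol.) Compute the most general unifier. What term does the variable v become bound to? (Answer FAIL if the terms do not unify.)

FAIL

Decompose leaf/1: p =?= plus(v, v).
Bind p := plus(v, v); no other remaining equation mentions p.
Decompose times/2: plus(5, nil) =?= plus(nil, nil),  leaf(v) =?= leaf(zero).
Decompose plus/2: 5 =?= nil,  nil =?= nil.
Clash: constants 5 and nil differ; no unifier exists.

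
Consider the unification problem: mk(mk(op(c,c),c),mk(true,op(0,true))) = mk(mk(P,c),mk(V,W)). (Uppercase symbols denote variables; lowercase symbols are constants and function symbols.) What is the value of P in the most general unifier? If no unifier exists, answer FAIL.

Decompose mk/2: mk(op(c,c),c) = mk(P,c),  mk(true,op(0,true)) = mk(V,W).
Decompose mk/2: op(c,c) = P,  c = c.
Bind P := op(c,c); no other remaining equation mentions P.
Delete trivial equation c = c.
Decompose mk/2: true = V,  op(0,true) = W.
Bind V := true; no other remaining equation mentions V.
Bind W := op(0,true).
MGU = { P ↦ op(c,c), V ↦ true, W ↦ op(0,true) }, so P ↦ op(c,c).

op(c,c)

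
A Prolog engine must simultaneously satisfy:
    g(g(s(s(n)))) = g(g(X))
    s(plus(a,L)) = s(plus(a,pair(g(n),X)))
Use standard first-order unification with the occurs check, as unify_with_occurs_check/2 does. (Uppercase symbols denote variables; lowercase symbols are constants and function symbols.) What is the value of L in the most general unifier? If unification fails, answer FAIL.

Decompose g/1: g(s(s(n))) = g(X).
Decompose g/1: s(s(n)) = X.
Bind X := s(s(n)); substituting into the remaining equation gives: s(plus(a,L)) = s(plus(a,pair(g(n),s(s(n))))).
Decompose s/1: plus(a,L) = plus(a,pair(g(n),s(s(n)))).
Decompose plus/2: a = a,  L = pair(g(n),s(s(n))).
Delete trivial equation a = a.
Bind L := pair(g(n),s(s(n))).
MGU = { X -> s(s(n)), L -> pair(g(n),s(s(n))) }, so L -> pair(g(n),s(s(n))).

pair(g(n),s(s(n)))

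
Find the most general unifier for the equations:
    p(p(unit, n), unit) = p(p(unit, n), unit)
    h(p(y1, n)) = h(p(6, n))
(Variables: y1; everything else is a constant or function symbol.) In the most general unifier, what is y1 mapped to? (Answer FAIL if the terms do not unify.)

6

Delete trivial equation p(p(unit, n), unit) = p(p(unit, n), unit).
Decompose h/1: p(y1, n) = p(6, n).
Decompose p/2: y1 = 6,  n = n.
Bind y1 := 6; no other remaining equation mentions y1.
Delete trivial equation n = n.
MGU = { y1 -> 6 }, so y1 -> 6.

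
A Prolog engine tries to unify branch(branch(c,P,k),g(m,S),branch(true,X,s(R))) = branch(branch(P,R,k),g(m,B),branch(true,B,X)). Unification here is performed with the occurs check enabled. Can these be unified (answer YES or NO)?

YES

Decompose branch/3: branch(c,P,k) = branch(P,R,k),  g(m,S) = g(m,B),  branch(true,X,s(R)) = branch(true,B,X).
Decompose branch/3: c = P,  P = R,  k = k.
Bind P := c; substituting into the one remaining equation that mentions P gives: c = R.
Bind R := c; substituting into the one remaining equation that mentions R gives: branch(true,X,s(c)) = branch(true,B,X).
Delete trivial equation k = k.
Decompose g/2: m = m,  S = B.
Delete trivial equation m = m.
Bind S := B; no other remaining equation mentions S.
Decompose branch/3: true = true,  X = B,  s(c) = X.
Delete trivial equation true = true.
Bind X := B; substituting into the remaining equation gives: s(c) = B.
Bind B := s(c). Substituting into the earlier bindings gives S := s(c), X := s(c).
No equations remain and no clash or occurs-check failure arose, so a unifier exists.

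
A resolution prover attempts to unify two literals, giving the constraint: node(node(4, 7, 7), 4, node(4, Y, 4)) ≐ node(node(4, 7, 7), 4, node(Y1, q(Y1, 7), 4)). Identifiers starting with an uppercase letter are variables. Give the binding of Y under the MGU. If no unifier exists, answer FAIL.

q(4, 7)

Decompose node/3: node(4, 7, 7) ≐ node(4, 7, 7),  4 ≐ 4,  node(4, Y, 4) ≐ node(Y1, q(Y1, 7), 4).
Delete trivial equation node(4, 7, 7) ≐ node(4, 7, 7).
Delete trivial equation 4 ≐ 4.
Decompose node/3: 4 ≐ Y1,  Y ≐ q(Y1, 7),  4 ≐ 4.
Bind Y1 := 4; substituting into the one remaining equation that mentions Y1 gives: Y ≐ q(4, 7).
Bind Y := q(4, 7); no other remaining equation mentions Y.
Delete trivial equation 4 ≐ 4.
MGU = { Y1 := 4, Y := q(4, 7) }, so Y := q(4, 7).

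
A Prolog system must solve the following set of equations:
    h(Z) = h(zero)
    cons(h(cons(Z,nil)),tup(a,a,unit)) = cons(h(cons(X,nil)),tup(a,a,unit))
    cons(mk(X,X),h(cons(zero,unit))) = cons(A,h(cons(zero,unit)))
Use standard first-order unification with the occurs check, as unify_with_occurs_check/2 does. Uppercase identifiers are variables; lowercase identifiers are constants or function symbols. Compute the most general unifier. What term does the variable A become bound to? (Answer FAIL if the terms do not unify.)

mk(zero,zero)

Decompose h/1: Z = zero.
Bind Z := zero; substituting into the one remaining equation that mentions Z gives: cons(h(cons(zero,nil)),tup(a,a,unit)) = cons(h(cons(X,nil)),tup(a,a,unit)).
Decompose cons/2: h(cons(zero,nil)) = h(cons(X,nil)),  tup(a,a,unit) = tup(a,a,unit).
Decompose h/1: cons(zero,nil) = cons(X,nil).
Decompose cons/2: zero = X,  nil = nil.
Bind X := zero; substituting into the one remaining equation that mentions X gives: cons(mk(zero,zero),h(cons(zero,unit))) = cons(A,h(cons(zero,unit))).
Delete trivial equation nil = nil.
Delete trivial equation tup(a,a,unit) = tup(a,a,unit).
Decompose cons/2: mk(zero,zero) = A,  h(cons(zero,unit)) = h(cons(zero,unit)).
Bind A := mk(zero,zero); no other remaining equation mentions A.
Delete trivial equation h(cons(zero,unit)) = h(cons(zero,unit)).
MGU = { Z -> zero, X -> zero, A -> mk(zero,zero) }, so A -> mk(zero,zero).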